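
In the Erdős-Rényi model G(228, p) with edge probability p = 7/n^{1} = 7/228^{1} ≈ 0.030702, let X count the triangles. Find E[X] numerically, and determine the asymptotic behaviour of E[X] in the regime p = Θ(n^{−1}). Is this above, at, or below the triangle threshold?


Number of potential triangles: C(228, 3) = 1949476.
Each occurs with probability p³ ≈ (0.030702)³ ≈ 2.8939404e-05.
By linearity: E[X] = C(228, 3)·p³ ≈ 1949476 · 2.8939404e-05 ≈ 56.41667.
Here α = 1, so p = 7/n is exactly at the triangle threshold p ~ 1/n. Asymptotically E[X] → c³/6 = 7³/6 = 343/6 ≈ 57.16667, a bounded constant. In this regime the triangle count is asymptotically Poisson(c³/6).

E[X] ≈ 56.41667; in regime p = Θ(1/n^{1}) E[X] stays bounded (at the triangle threshold p ~ 1/n).


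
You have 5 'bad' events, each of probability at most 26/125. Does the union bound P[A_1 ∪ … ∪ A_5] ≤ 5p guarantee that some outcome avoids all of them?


Union bound: P[∪_{i=1}^{5} A_i] ≤ Σ_i P[A_i] ≤ 5·p = 5·(26/125) = 26/25.
Numerically: 26/25 ≈ 1.0400000.
Is 26/25 < 1? NO.
Since the bound 26/25 is ≥ 1, the union bound is uninformative here; it does NOT by itself certify existence.

5·p = 26/25 ≈ 1.0400000; existence NOT certified by the union bound.


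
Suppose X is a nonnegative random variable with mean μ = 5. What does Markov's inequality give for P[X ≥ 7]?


μ = E[X] = 5, a = 7.
Markov: P[X ≥ 7] ≤ μ/a = (5)/7 = 5/7.
Numerically: ≈ 0.7143.
(Since a = 7 > μ = 5.0000, the bound 5/7 is < 1 and informative.)

P[X ≥ 7] ≤ 5/7 ≈ 0.7143.


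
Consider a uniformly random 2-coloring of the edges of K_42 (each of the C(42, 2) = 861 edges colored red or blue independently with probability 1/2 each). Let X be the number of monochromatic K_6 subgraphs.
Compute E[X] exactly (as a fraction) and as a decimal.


Let X = Σ_S X_S over the C(42, 6) = 5245786 subsets S of size 6, where X_S = 1 if the K_6 on S is monochromatic.
For a fixed S, the K_6 on S has C(6, 2) = 15 edges. P[all 15 edges red] = (1/2)^15, and likewise for blue, so P[monochromatic] = 2·(1/2)^15 = 2^{1 − 15} = 1/16384.
By linearity of expectation: E[X] = C(42, 6) · 2^{1 − 15} = 5245786 · 1/16384 = 2622893/8192.
Numerically: E[X] ≈ 320.17737.

E[X] = C(42,6)·2^(1−C(6,2)) = 2622893/8192 ≈ 320.17737.


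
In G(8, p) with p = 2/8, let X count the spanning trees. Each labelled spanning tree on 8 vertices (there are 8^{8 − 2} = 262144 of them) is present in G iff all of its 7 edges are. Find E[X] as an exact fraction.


K_8 has 8^{8 − 2} = 262144 labelled spanning trees.
For each such spanning tree H, let X_H = 1 if all 7 edges of H are present in G. Then P[X_H = 1] = p^{7} = (1/4)^{7} = 1/16384.
Summing the indicators: E[X] = Σ_H E[X_H] = 262144 · p^{7} = 262144 · 1/16384 = 16.
Numerically: E[X] ≈ 16.

E[X] = 262144 · (1/4)^{7} = 16 ≈ 16.


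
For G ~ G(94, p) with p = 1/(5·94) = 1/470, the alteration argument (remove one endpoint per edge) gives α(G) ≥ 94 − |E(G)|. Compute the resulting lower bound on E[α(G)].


E[|E(G)|] = C(94, 2)·p = 4371 · (1/470) = 93/10.
E[α(G)] ≥ n − E[|E(G)|] = 94 − 93/10 = 847/10.
Numerically: ≈ 84.700.
(This is only a lower bound; the true E[α(G)] may be larger.)

E[α(G)] ≥ 847/10 ≈ 84.700.


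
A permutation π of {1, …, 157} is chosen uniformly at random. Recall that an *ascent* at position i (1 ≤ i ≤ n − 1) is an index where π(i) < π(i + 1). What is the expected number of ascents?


Write X = Σ X_I over i = 1, …, 156, with X_I the indicator of one ascent.
There are 156 indicators.
For each fixed i, the pair (π(i), π(i+1)) is a uniformly random ordered pair of distinct values from {1, …, 157}; by symmetry P[π(i) < π(i+1)] = 1/2.
By linearity: E[X] = 156 · (1/2) = (157 − 1) · (1/2) = 78 ≈ 78.0000.

E[X] = 78 = 78.0000.


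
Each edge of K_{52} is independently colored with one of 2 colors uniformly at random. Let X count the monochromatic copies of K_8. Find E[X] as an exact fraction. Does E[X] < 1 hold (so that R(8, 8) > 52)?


E[X] = C(52, 8) · 2^{1 − 28} = 752538150 · 2^{−27} = 752538150/134217728.
As a reduced fraction: E[X] = 376269075/67108864 ≈ 5.6068.
Is E[X] < 1? NO.
Since E[X] ≥ 1, the first-moment bound is inconclusive at n = 52; it does NOT by itself certify R(8, 8) > 52.

E[X] = 376269075/67108864 ≈ 5.6068; E[X] ≥ 1; first-moment method inconclusive here.


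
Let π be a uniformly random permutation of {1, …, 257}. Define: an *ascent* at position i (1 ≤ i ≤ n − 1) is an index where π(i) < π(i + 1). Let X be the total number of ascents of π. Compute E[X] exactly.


Write X = Σ X_I over i = 1, …, 256, with X_I the indicator of one ascent.
There are 256 indicators.
For each fixed i, the pair (π(i), π(i+1)) is a uniformly random ordered pair of distinct values from {1, …, 257}; by symmetry P[π(i) < π(i+1)] = 1/2.
By linearity: E[X] = 256 · (1/2) = (257 − 1) · (1/2) = 128 ≈ 128.000000.

E[X] = 128 = 128.000000.


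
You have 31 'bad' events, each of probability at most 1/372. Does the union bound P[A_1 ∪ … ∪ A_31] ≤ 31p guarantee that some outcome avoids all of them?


Union bound: P[∪_{i=1}^{31} A_i] ≤ Σ_i P[A_i] ≤ 31·p = 31·(1/372) = 1/12.
Numerically: 1/12 ≈ 0.0833333.
Is 1/12 < 1? YES.
Since P[∪ A_i] ≤ 1/12 < 1, the complement has P[∩ A_i^c] ≥ 1 − 1/12 = 11/12 > 0, so some outcome avoids every A_i.

31·p = 1/12 ≈ 0.0833333; existence CERTIFIED by the union bound.


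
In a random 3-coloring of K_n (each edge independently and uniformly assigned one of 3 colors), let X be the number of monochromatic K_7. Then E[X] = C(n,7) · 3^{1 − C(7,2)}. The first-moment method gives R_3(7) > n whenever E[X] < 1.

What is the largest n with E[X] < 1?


We need C(n, 7) · 3^{1 − 21} < 1, i.e. C(n, 7) < 3^{21 − 1} = 3486784401.
Check values of n near the boundary:
  n = 80: C(80, 7) = 3176716400; 3176716400 < 3486784401? YES
  n = 81: C(81, 7) = 3477216600; 3477216600 < 3486784401? YES
  n = 82: C(82, 7) = 3801756816; 3801756816 < 3486784401? NO
The largest n with C(n, 7) < 3486784401 is n = 81 (where E[X] = 42928600/43046721 ≈ 0.997256). Hence R_3(7) > 81, i.e. R_3(7) ≥ 82.

Largest n = 81; hence R_3(7) > 81.


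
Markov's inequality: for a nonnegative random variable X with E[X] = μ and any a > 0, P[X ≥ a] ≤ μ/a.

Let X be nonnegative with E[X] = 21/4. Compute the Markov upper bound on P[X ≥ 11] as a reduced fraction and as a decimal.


μ = E[X] = 21/4, a = 11.
Markov: P[X ≥ 11] ≤ μ/a = (21/4)/11 = 21/44.
Numerically: ≈ 0.477.
(Since a = 11 > μ = 5.250, the bound 21/44 is < 1 and informative.)

P[X ≥ 11] ≤ 21/44 ≈ 0.477.


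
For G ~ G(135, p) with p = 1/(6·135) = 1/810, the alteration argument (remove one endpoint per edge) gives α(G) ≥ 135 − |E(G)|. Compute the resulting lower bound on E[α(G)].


E[|E(G)|] = C(135, 2)·p = 9045 · (1/810) = 67/6.
E[α(G)] ≥ n − E[|E(G)|] = 135 − 67/6 = 743/6.
Numerically: ≈ 123.833.
(This is only a lower bound; the true E[α(G)] may be larger.)

E[α(G)] ≥ 743/6 ≈ 123.833.


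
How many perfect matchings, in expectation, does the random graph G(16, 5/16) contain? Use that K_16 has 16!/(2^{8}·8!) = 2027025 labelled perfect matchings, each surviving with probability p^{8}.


K_16 has 16!/(2^{8}·8!) = 2027025 labelled perfect matchings.
For each such perfect matching H, let X_H = 1 if all 8 edges of H are present in G. Then P[X_H = 1] = p^{8} = (5/16)^{8} = 390625/4294967296.
Summing the indicators: E[X] = Σ_H E[X_H] = 2027025 · p^{8} = 2027025 · 390625/4294967296 = 791806640625/4294967296.
Numerically: E[X] ≈ 184.357.

E[X] = 2027025 · (5/16)^{8} = 791806640625/4294967296 ≈ 184.357.


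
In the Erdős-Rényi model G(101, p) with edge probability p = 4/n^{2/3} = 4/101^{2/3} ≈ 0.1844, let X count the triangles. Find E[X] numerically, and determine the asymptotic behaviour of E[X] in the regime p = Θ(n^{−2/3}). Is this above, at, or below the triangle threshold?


Number of potential triangles: C(101, 3) = 166650.
Each occurs with probability p³ ≈ (0.1844)³ ≈ 6.273895e-03.
By linearity: E[X] = C(101, 3)·p³ ≈ 166650 · 6.273895e-03 ≈ 1045.5446.
Since α = 2/3 < 1, p = c/n^{2/3} ≫ 1/n is above the triangle threshold p ~ 1/n. Asymptotically E[X] ~ (c³/6)·n^{3(1−α)} = (4³/6)·n^{1} → ∞; triangles are abundant w.h.p.

E[X] ≈ 1045.5446; in regime p = Θ(1/n^{2/3}) E[X] diverges (above the triangle threshold p ~ 1/n).


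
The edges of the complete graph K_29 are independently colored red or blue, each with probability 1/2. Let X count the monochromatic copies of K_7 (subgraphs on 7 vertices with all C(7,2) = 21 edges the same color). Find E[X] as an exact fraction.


Let X = Σ_S X_S over the C(29, 7) = 1560780 subsets S of size 7, where X_S = 1 if the K_7 on S is monochromatic.
For a fixed S, the K_7 on S has C(7, 2) = 21 edges. P[all 21 edges red] = (1/2)^21, and likewise for blue, so P[monochromatic] = 2·(1/2)^21 = 2^{1 − 21} = 1/1048576.
By linearity of expectation: E[X] = C(29, 7) · 2^{1 − 21} = 1560780 · 1/1048576 = 390195/262144.
Numerically: E[X] ≈ 1.48848.

E[X] = C(29,7)·2^(1−C(7,2)) = 390195/262144 ≈ 1.48848.


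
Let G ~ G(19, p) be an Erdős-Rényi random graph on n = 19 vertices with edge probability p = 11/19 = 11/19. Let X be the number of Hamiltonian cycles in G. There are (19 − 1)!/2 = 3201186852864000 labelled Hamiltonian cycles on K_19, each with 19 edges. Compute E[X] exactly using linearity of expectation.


K_19 has (19 − 1)!/2 = 3201186852864000 labelled Hamiltonian cycles.
For each such Hamiltonian cycle H, let X_H = 1 if all 19 edges of H are present in G. Then P[X_H = 1] = p^{19} = (11/19)^{19} = 61159090448414546291/1978419655660313589123979.
By linearity of expectation: E[X] = Σ_H E[X_H] = 3201186852864000 · p^{19} = 3201186852864000 · 61159090448414546291/1978419655660313589123979 = 195781676276584883979724733927424000/1978419655660313589123979.
Numerically: E[X] ≈ 9.9e+10.

E[X] = 3201186852864000 · (11/19)^{19} = 195781676276584883979724733927424000/1978419655660313589123979 ≈ 9.9e+10.


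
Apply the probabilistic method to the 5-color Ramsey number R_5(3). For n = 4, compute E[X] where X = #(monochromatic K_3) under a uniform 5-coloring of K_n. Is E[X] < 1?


E[X] = C(4, 3) · 5^{1 − 3} = 4 · 5^{−2} = 4/25.
As a reduced fraction: E[X] = 4/25 ≈ 0.16000.
Is E[X] < 1? YES.
Since E[X] < 1, there exists a 5-coloring of K_{4} with no monochromatic K_3; hence R_5(3) > 4.

E[X] = 4/25 ≈ 0.16000; E[X] < 1, so R_5(3) > 4.


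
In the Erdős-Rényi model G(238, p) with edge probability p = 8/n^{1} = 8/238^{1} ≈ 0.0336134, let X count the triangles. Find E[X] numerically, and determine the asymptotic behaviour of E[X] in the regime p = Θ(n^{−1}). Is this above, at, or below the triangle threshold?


Number of potential triangles: C(238, 3) = 2218636.
Each occurs with probability p³ ≈ (0.0336134)³ ≈ 3.79786121e-05.
By linearity: E[X] = C(238, 3)·p³ ≈ 2218636 · 3.79786121e-05 ≈ 84.260716.
Here α = 1, so p = 8/n is exactly at the triangle threshold p ~ 1/n. Asymptotically E[X] → c³/6 = 8³/6 = 256/3 ≈ 85.333333, a bounded constant. In this regime the triangle count is asymptotically Poisson(c³/6).

E[X] ≈ 84.260716; in regime p = Θ(1/n^{1}) E[X] stays bounded (at the triangle threshold p ~ 1/n).


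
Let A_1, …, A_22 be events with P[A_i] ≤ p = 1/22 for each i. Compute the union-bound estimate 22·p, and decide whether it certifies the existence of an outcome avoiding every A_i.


Union bound: P[∪_{i=1}^{22} A_i] ≤ Σ_i P[A_i] ≤ 22·p = 22·(1/22) = 1.
Numerically: 1 ≈ 1.0000.
Is 1 < 1? NO.
Since the bound 1 is ≥ 1, the union bound is uninformative here; it does NOT by itself certify existence.

22·p = 1 ≈ 1.0000; existence NOT certified by the union bound.


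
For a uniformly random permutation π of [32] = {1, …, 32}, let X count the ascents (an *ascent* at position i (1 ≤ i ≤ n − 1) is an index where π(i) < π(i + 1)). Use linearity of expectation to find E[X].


Write X = Σ X_I over i = 1, …, 31, with X_I the indicator of one ascent.
There are 31 indicators.
For each fixed i, the pair (π(i), π(i+1)) is a uniformly random ordered pair of distinct values from {1, …, 32}; by symmetry P[π(i) < π(i+1)] = 1/2.
By linearity: E[X] = 31 · (1/2) = (32 − 1) · (1/2) = 31/2 ≈ 15.50000.

E[X] = 31/2 = 15.50000.


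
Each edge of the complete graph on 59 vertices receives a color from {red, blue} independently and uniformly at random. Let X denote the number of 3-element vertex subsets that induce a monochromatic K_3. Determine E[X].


Let X = Σ_S X_S over the C(59, 3) = 32509 subsets S of size 3, where X_S = 1 if the K_3 on S is monochromatic.
For a fixed S, the K_3 on S has C(3, 2) = 3 edges. P[all 3 edges red] = (1/2)^3, and likewise for blue, so P[monochromatic] = 2·(1/2)^3 = 2^{1 − 3} = 1/4.
By linearity: E[X] = C(59, 3) · 2^{1 − 3} = 32509 · 1/4 = 32509/4.
Numerically: E[X] ≈ 8127.2500.

E[X] = C(59,3)·2^(1−C(3,2)) = 32509/4 ≈ 8127.2500.


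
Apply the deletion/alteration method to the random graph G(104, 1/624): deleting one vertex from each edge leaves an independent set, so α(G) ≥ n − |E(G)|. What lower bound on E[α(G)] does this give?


E[|E(G)|] = C(104, 2)·p = 5356 · (1/624) = 103/12.
E[α(G)] ≥ n − E[|E(G)|] = 104 − 103/12 = 1145/12.
Numerically: ≈ 95.4167.
(This is only a lower bound; the true E[α(G)] may be larger.)

E[α(G)] ≥ 1145/12 ≈ 95.4167.


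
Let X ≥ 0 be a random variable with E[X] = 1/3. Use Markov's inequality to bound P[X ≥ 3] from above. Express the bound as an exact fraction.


μ = E[X] = 1/3, a = 3.
Markov: P[X ≥ 3] ≤ μ/a = (1/3)/3 = 1/9.
Numerically: ≈ 0.1111.
(Since a = 3 > μ = 0.3333, the bound 1/9 is < 1 and informative.)

P[X ≥ 3] ≤ 1/9 ≈ 0.1111.


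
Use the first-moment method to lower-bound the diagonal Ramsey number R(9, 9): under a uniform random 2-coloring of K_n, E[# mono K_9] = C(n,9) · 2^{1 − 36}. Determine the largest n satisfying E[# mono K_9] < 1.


We need C(n, 9) · 2^{1 − 36} < 1, i.e. C(n, 9) < 2^{36 − 1} = 34359738368.
Check values of n near the boundary:
  n = 64: C(64, 9) = 27540584512; 27540584512 < 34359738368? YES
  n = 65: C(65, 9) = 31966749880; 31966749880 < 34359738368? YES
  n = 66: C(66, 9) = 37014131440; 37014131440 < 34359738368? NO
The largest n with C(n, 9) < 34359738368 is n = 65 (where E[X] = 3995843735/4294967296 ≈ 0.93035). Hence R(9, 9) > 65, i.e. R(9, 9) ≥ 66.

Largest n = 65; hence R(9, 9) > 65.


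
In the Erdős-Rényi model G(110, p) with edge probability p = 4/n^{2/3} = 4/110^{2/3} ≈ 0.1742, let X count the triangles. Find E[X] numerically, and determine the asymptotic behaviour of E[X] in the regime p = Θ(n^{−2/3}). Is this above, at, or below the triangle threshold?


Number of potential triangles: C(110, 3) = 215820.
Each occurs with probability p³ ≈ (0.1742)³ ≈ 5.289256e-03.
By linearity: E[X] = C(110, 3)·p³ ≈ 215820 · 5.289256e-03 ≈ 1141.5273.
Since α = 2/3 < 1, p = c/n^{2/3} ≫ 1/n is above the triangle threshold p ~ 1/n. Asymptotically E[X] ~ (c³/6)·n^{3(1−α)} = (4³/6)·n^{1} → ∞; triangles are abundant w.h.p.

E[X] ≈ 1141.5273; in regime p = Θ(1/n^{2/3}) E[X] diverges (above the triangle threshold p ~ 1/n).


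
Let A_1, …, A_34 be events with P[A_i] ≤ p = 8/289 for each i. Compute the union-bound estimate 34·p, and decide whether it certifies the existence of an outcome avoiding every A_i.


Union bound: P[∪_{i=1}^{34} A_i] ≤ Σ_i P[A_i] ≤ 34·p = 34·(8/289) = 16/17.
Numerically: 16/17 ≈ 0.941176.
Is 16/17 < 1? YES.
Since P[∪ A_i] ≤ 16/17 < 1, the complement has P[∩ A_i^c] ≥ 1 − 16/17 = 1/17 > 0, so some outcome avoids every A_i.

34·p = 16/17 ≈ 0.941176; existence CERTIFIED by the union bound.


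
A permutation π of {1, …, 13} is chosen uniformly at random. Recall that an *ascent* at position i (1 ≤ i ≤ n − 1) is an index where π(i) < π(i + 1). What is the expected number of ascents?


Write X = Σ X_I over i = 1, …, 12, with X_I the indicator of one ascent.
There are 12 indicators.
For each fixed i, the pair (π(i), π(i+1)) is a uniformly random ordered pair of distinct values from {1, …, 13}; by symmetry P[π(i) < π(i+1)] = 1/2.
By linearity: E[X] = 12 · (1/2) = (13 − 1) · (1/2) = 6 ≈ 6.000.

E[X] = 6 = 6.000.


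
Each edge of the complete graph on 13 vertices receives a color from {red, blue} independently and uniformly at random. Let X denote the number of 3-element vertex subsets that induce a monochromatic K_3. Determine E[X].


Let X = Σ_S X_S over the C(13, 3) = 286 subsets S of size 3, where X_S = 1 if the K_3 on S is monochromatic.
For a fixed S, the K_3 on S has C(3, 2) = 3 edges. P[all 3 edges red] = (1/2)^3, and likewise for blue, so P[monochromatic] = 2·(1/2)^3 = 2^{1 − 3} = 1/4.
Summing: E[X] = C(13, 3) · 2^{1 − 3} = 286 · 1/4 = 143/2.
Numerically: E[X] ≈ 71.500.

E[X] = C(13,3)·2^(1−C(3,2)) = 143/2 ≈ 71.500.


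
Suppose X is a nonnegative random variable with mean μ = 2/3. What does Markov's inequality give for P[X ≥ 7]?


μ = E[X] = 2/3, a = 7.
Markov: P[X ≥ 7] ≤ μ/a = (2/3)/7 = 2/21.
Numerically: ≈ 0.095238.
(Since a = 7 > μ = 0.666667, the bound 2/21 is < 1 and informative.)

P[X ≥ 7] ≤ 2/21 ≈ 0.095238.


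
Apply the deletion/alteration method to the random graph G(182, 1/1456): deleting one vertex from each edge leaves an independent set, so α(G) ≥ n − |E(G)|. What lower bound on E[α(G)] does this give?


E[|E(G)|] = C(182, 2)·p = 16471 · (1/1456) = 181/16.
E[α(G)] ≥ n − E[|E(G)|] = 182 − 181/16 = 2731/16.
Numerically: ≈ 170.687500.
(This is only a lower bound; the true E[α(G)] may be larger.)

E[α(G)] ≥ 2731/16 ≈ 170.687500.


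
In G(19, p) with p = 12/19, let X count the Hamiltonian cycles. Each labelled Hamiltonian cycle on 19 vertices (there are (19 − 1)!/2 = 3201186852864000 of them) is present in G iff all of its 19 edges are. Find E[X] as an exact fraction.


K_19 has (19 − 1)!/2 = 3201186852864000 labelled Hamiltonian cycles.
For each such Hamiltonian cycle H, let X_H = 1 if all 19 edges of H are present in G. Then P[X_H = 1] = p^{19} = (12/19)^{19} = 319479999370622926848/1978419655660313589123979.
Summing the indicators: E[X] = Σ_H E[X_H] = 3201186852864000 · p^{19} = 3201186852864000 · 319479999370622926848/1978419655660313589123979 = 1022715173738237107931793611292672000/1978419655660313589123979.
Numerically: E[X] ≈ 5.17e+11.

E[X] = 3201186852864000 · (12/19)^{19} = 1022715173738237107931793611292672000/1978419655660313589123979 ≈ 5.17e+11.


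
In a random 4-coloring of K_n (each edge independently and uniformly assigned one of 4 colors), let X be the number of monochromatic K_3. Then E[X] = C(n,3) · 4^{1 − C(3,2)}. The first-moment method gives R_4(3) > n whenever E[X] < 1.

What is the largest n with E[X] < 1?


We need C(n, 3) · 4^{1 − 3} < 1, i.e. C(n, 3) < 4^{3 − 1} = 16.
Check values of n near the boundary:
  n = 3: C(3, 3) = 1; 1 < 16? YES
  n = 4: C(4, 3) = 4; 4 < 16? YES
  n = 5: C(5, 3) = 10; 10 < 16? YES
  n = 6: C(6, 3) = 20; 20 < 16? NO
  n = 7: C(7, 3) = 35; 35 < 16? NO
  n = 8: C(8, 3) = 56; 56 < 16? NO
The largest n with C(n, 3) < 16 is n = 5 (where E[X] = 5/8 ≈ 0.625). Hence R_4(3) > 5, i.e. R_4(3) ≥ 6.

Largest n = 5; hence R_4(3) > 5.


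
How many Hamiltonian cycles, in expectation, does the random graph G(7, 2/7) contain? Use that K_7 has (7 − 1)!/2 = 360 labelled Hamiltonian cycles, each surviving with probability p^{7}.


K_7 has (7 − 1)!/2 = 360 labelled Hamiltonian cycles.
For each such Hamiltonian cycle H, let X_H = 1 if all 7 edges of H are present in G. Then P[X_H = 1] = p^{7} = (2/7)^{7} = 128/823543.
By linearity of expectation: E[X] = Σ_H E[X_H] = 360 · p^{7} = 360 · 128/823543 = 46080/823543.
Numerically: E[X] ≈ 0.0559534.

E[X] = 360 · (2/7)^{7} = 46080/823543 ≈ 0.0559534.


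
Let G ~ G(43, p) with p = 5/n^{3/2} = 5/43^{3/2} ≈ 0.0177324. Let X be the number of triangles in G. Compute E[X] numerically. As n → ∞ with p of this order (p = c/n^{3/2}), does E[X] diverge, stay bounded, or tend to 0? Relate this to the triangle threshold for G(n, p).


Number of potential triangles: C(43, 3) = 12341.
Each occurs with probability p³ ≈ (0.0177324)³ ≈ 5.57573292e-06.
By linearity: E[X] = C(43, 3)·p³ ≈ 12341 · 5.57573292e-06 ≈ 0.068810.
Since α = 3/2 > 1, p = c/n^{3/2} = o(1/n) is below the triangle threshold p ~ 1/n. Asymptotically E[X] ~ (c³/6)·n^{3(1−α)} = (5³/6)·n^{-1.5} → 0, so by Markov's inequality G has no triangles w.h.p.

E[X] ≈ 0.068810; in regime p = Θ(1/n^{3/2}) E[X] tends to 0 (below the triangle threshold p ~ 1/n).


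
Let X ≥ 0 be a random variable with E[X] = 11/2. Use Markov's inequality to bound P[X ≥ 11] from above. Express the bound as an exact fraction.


μ = E[X] = 11/2, a = 11.
Markov: P[X ≥ 11] ≤ μ/a = (11/2)/11 = 1/2.
Numerically: ≈ 0.500.
(Since a = 11 > μ = 5.500, the bound 1/2 is < 1 and informative.)

P[X ≥ 11] ≤ 1/2 ≈ 0.500.


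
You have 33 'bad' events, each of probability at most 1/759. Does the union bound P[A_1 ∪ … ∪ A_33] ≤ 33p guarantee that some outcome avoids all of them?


Union bound: P[∪_{i=1}^{33} A_i] ≤ Σ_i P[A_i] ≤ 33·p = 33·(1/759) = 1/23.
Numerically: 1/23 ≈ 0.0434783.
Is 1/23 < 1? YES.
Since P[∪ A_i] ≤ 1/23 < 1, the complement has P[∩ A_i^c] ≥ 1 − 1/23 = 22/23 > 0, so some outcome avoids every A_i.

33·p = 1/23 ≈ 0.0434783; existence CERTIFIED by the union bound.


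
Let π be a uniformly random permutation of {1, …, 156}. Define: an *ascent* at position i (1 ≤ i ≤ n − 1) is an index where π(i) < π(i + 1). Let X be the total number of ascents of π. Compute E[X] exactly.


Write X = Σ X_I over i = 1, …, 155, with X_I the indicator of one ascent.
There are 155 indicators.
For each fixed i, the pair (π(i), π(i+1)) is a uniformly random ordered pair of distinct values from {1, …, 156}; by symmetry P[π(i) < π(i+1)] = 1/2.
By linearity: E[X] = 155 · (1/2) = (156 − 1) · (1/2) = 155/2 ≈ 77.5000.

E[X] = 155/2 = 77.5000.


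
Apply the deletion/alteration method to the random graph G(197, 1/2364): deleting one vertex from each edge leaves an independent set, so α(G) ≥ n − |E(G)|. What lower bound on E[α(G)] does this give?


E[|E(G)|] = C(197, 2)·p = 19306 · (1/2364) = 49/6.
E[α(G)] ≥ n − E[|E(G)|] = 197 − 49/6 = 1133/6.
Numerically: ≈ 188.833333.
(This is only a lower bound; the true E[α(G)] may be larger.)

E[α(G)] ≥ 1133/6 ≈ 188.833333.


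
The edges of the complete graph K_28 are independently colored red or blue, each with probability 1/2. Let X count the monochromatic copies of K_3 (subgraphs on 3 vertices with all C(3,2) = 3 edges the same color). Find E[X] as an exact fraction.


Let X = Σ_S X_S over the C(28, 3) = 3276 subsets S of size 3, where X_S = 1 if the K_3 on S is monochromatic.
For a fixed S, the K_3 on S has C(3, 2) = 3 edges. P[all 3 edges red] = (1/2)^3, and likewise for blue, so P[monochromatic] = 2·(1/2)^3 = 2^{1 − 3} = 1/4.
Summing: E[X] = C(28, 3) · 2^{1 − 3} = 3276 · 1/4 = 819.
Numerically: E[X] ≈ 819.000000.

E[X] = C(28,3)·2^(1−C(3,2)) = 819 ≈ 819.000000.


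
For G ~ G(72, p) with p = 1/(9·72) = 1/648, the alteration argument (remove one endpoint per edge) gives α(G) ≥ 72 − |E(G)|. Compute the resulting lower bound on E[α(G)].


E[|E(G)|] = C(72, 2)·p = 2556 · (1/648) = 71/18.
E[α(G)] ≥ n − E[|E(G)|] = 72 − 71/18 = 1225/18.
Numerically: ≈ 68.056.
(This is only a lower bound; the true E[α(G)] may be larger.)

E[α(G)] ≥ 1225/18 ≈ 68.056.


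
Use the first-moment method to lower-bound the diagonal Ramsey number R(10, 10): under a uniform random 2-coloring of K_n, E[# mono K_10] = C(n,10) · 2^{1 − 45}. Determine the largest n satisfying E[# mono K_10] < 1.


We need C(n, 10) · 2^{1 − 45} < 1, i.e. C(n, 10) < 2^{45 − 1} = 17592186044416.
Check values of n near the boundary:
  n = 99: C(99, 10) = 15579278510796; 15579278510796 < 17592186044416? YES
  n = 100: C(100, 10) = 17310309456440; 17310309456440 < 17592186044416? YES
  n = 101: C(101, 10) = 19212541264840; 19212541264840 < 17592186044416? NO
  n = 102: C(102, 10) = 21300860967540; 21300860967540 < 17592186044416? NO
  n = 103: C(103, 10) = 23591276125340; 23591276125340 < 17592186044416? NO
The largest n with C(n, 10) < 17592186044416 is n = 100 (where E[X] = 2163788682055/2199023255552 ≈ 0.984). Hence R(10, 10) > 100, i.e. R(10, 10) ≥ 101.

Largest n = 100; hence R(10, 10) > 100.


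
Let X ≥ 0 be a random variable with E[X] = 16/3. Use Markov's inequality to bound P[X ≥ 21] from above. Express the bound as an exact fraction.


μ = E[X] = 16/3, a = 21.
Markov: P[X ≥ 21] ≤ μ/a = (16/3)/21 = 16/63.
Numerically: ≈ 0.253968.
(Since a = 21 > μ = 5.333333, the bound 16/63 is < 1 and informative.)

P[X ≥ 21] ≤ 16/63 ≈ 0.253968.


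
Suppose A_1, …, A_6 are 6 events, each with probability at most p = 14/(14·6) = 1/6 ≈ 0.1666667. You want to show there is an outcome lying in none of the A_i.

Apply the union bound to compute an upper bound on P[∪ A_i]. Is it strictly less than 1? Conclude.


Union bound: P[∪_{i=1}^{6} A_i] ≤ Σ_i P[A_i] ≤ 6·p = 6·(1/6) = 1.
Numerically: 1 ≈ 1.0000000.
Is 1 < 1? NO.
Since the bound 1 is ≥ 1, the union bound is uninformative here; it does NOT by itself certify existence.

6·p = 1 ≈ 1.0000000; existence NOT certified by the union bound.


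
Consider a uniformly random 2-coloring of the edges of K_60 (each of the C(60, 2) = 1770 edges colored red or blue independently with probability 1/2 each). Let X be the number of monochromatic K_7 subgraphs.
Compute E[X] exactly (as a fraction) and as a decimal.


Let X = Σ_S X_S over the C(60, 7) = 386206920 subsets S of size 7, where X_S = 1 if the K_7 on S is monochromatic.
For a fixed S, the K_7 on S has C(7, 2) = 21 edges. P[all 21 edges red] = (1/2)^21, and likewise for blue, so P[monochromatic] = 2·(1/2)^21 = 2^{1 − 21} = 1/1048576.
By linearity of expectation: E[X] = C(60, 7) · 2^{1 − 21} = 386206920 · 1/1048576 = 48275865/131072.
Numerically: E[X] ≈ 368.3156.

E[X] = C(60,7)·2^(1−C(7,2)) = 48275865/131072 ≈ 368.3156.


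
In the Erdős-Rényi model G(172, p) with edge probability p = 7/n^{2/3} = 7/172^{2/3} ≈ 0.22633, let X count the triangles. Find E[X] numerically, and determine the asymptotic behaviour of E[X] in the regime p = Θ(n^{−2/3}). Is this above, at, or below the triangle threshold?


Number of potential triangles: C(172, 3) = 833340.
Each occurs with probability p³ ≈ (0.22633)³ ≈ 1.1594105e-02.
By linearity: E[X] = C(172, 3)·p³ ≈ 833340 · 1.1594105e-02 ≈ 9661.83140.
Since α = 2/3 < 1, p = c/n^{2/3} ≫ 1/n is above the triangle threshold p ~ 1/n. Asymptotically E[X] ~ (c³/6)·n^{3(1−α)} = (7³/6)·n^{1} → ∞; triangles are abundant w.h.p.

E[X] ≈ 9661.83140; in regime p = Θ(1/n^{2/3}) E[X] diverges (above the triangle threshold p ~ 1/n).


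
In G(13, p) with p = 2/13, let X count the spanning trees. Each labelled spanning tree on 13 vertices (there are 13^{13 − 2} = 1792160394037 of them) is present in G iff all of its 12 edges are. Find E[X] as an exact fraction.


K_13 has 13^{13 − 2} = 1792160394037 labelled spanning trees.
For each such spanning tree H, let X_H = 1 if all 12 edges of H are present in G. Then P[X_H = 1] = p^{12} = (2/13)^{12} = 4096/23298085122481.
By linearity of expectation: E[X] = Σ_H E[X_H] = 1792160394037 · p^{12} = 1792160394037 · 4096/23298085122481 = 4096/13.
Numerically: E[X] ≈ 315.

E[X] = 1792160394037 · (2/13)^{12} = 4096/13 ≈ 315.


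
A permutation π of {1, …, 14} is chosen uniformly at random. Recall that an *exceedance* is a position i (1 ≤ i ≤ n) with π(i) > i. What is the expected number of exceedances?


Write X = Σ_{i=1}^{14} X_i, where X_i = 1_{π(i) > i}.
For each fixed i, π(i) is uniform over {1, …, 14} (marginal of a uniform permutation), so P[π(i) > i] = (n − i)/n. Summing: Σ_{i=1}^{14} (n − i)/n = (0 + 1 + … + 13)/14 = 14(14 − 1)/(2·14) = (14 − 1)/2.
Hence E[X] = Σ_{i=1}^{14} (14 − i)/14 = 13/2 ≈ 6.5000.

E[X] = 13/2 = 6.5000.


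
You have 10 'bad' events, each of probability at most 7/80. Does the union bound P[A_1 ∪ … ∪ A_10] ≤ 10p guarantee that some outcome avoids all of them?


Union bound: P[∪_{i=1}^{10} A_i] ≤ Σ_i P[A_i] ≤ 10·p = 10·(7/80) = 7/8.
Numerically: 7/8 ≈ 0.875000.
Is 7/8 < 1? YES.
Since P[∪ A_i] ≤ 7/8 < 1, the complement has P[∩ A_i^c] ≥ 1 − 7/8 = 1/8 > 0, so some outcome avoids every A_i.

10·p = 7/8 ≈ 0.875000; existence CERTIFIED by the union bound.


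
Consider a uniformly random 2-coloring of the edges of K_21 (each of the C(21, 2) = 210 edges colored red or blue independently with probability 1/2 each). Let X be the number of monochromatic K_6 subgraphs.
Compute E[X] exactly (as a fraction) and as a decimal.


Let X = Σ_S X_S over the C(21, 6) = 54264 subsets S of size 6, where X_S = 1 if the K_6 on S is monochromatic.
For a fixed S, the K_6 on S has C(6, 2) = 15 edges. P[all 15 edges red] = (1/2)^15, and likewise for blue, so P[monochromatic] = 2·(1/2)^15 = 2^{1 − 15} = 1/16384.
By linearity of expectation: E[X] = C(21, 6) · 2^{1 − 15} = 54264 · 1/16384 = 6783/2048.
Numerically: E[X] ≈ 3.3120.

E[X] = C(21,6)·2^(1−C(6,2)) = 6783/2048 ≈ 3.3120.


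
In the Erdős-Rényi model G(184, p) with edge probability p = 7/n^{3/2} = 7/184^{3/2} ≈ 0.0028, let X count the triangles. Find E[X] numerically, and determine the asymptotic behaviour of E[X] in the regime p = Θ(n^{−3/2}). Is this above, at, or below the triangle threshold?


Number of potential triangles: C(184, 3) = 1021384.
Each occurs with probability p³ ≈ (0.0028)³ ≈ 2.20604e-08.
By linearity: E[X] = C(184, 3)·p³ ≈ 1021384 · 2.20604e-08 ≈ 0.023.
Since α = 3/2 > 1, p = c/n^{3/2} = o(1/n) is below the triangle threshold p ~ 1/n. Asymptotically E[X] ~ (c³/6)·n^{3(1−α)} = (7³/6)·n^{-1.5} → 0, so by Markov's inequality G has no triangles w.h.p.

E[X] ≈ 0.023; in regime p = Θ(1/n^{3/2}) E[X] tends to 0 (below the triangle threshold p ~ 1/n).


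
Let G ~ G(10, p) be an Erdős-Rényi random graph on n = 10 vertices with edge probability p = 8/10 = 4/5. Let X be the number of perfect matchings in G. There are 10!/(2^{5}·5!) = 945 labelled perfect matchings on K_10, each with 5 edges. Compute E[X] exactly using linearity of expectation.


K_10 has 10!/(2^{5}·5!) = 945 labelled perfect matchings.
For each such perfect matching H, let X_H = 1 if all 5 edges of H are present in G. Then P[X_H = 1] = p^{5} = (4/5)^{5} = 1024/3125.
By linearity: E[X] = Σ_H E[X_H] = 945 · p^{5} = 945 · 1024/3125 = 193536/625.
Numerically: E[X] ≈ 310.

E[X] = 945 · (4/5)^{5} = 193536/625 ≈ 310.


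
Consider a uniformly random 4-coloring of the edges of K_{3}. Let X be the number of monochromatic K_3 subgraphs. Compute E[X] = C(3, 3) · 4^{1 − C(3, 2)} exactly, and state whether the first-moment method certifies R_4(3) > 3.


E[X] = C(3, 3) · 4^{1 − 3} = 1 · 4^{−2} = 1/16.
As a reduced fraction: E[X] = 1/16 ≈ 0.06250.
Is E[X] < 1? YES.
Since E[X] < 1, there exists a 4-coloring of K_{3} with no monochromatic K_3; hence R_4(3) > 3.

E[X] = 1/16 ≈ 0.06250; E[X] < 1, so R_4(3) > 3.


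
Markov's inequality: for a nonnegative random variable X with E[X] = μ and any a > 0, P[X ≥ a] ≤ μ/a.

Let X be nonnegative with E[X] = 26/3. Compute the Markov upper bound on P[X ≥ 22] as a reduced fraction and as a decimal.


μ = E[X] = 26/3, a = 22.
Markov: P[X ≥ 22] ≤ μ/a = (26/3)/22 = 13/33.
Numerically: ≈ 0.394.
(Since a = 22 > μ = 8.667, the bound 13/33 is < 1 and informative.)

P[X ≥ 22] ≤ 13/33 ≈ 0.394.


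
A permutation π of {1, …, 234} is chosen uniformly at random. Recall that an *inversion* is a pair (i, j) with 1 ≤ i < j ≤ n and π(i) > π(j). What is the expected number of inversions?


Write X = Σ X_I over the C(234, 2) = 27261 pairs i < j, with X_I the indicator of one inversion.
There are 27261 indicators.
For each fixed pair i < j, the values π(i) and π(j) are two distinct elements of {1, …, 234} in uniformly random order; by symmetry P[π(i) > π(j)] = 1/2.
By linearity: E[X] = 27261 · (1/2) = C(234, 2) · (1/2) = 27261/2 = 27261/2 ≈ 13630.50000.

E[X] = 27261/2 = 13630.50000.


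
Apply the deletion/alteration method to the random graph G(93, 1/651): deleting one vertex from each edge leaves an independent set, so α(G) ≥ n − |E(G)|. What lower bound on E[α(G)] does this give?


E[|E(G)|] = C(93, 2)·p = 4278 · (1/651) = 46/7.
E[α(G)] ≥ n − E[|E(G)|] = 93 − 46/7 = 605/7.
Numerically: ≈ 86.429.
(This is only a lower bound; the true E[α(G)] may be larger.)

E[α(G)] ≥ 605/7 ≈ 86.429.


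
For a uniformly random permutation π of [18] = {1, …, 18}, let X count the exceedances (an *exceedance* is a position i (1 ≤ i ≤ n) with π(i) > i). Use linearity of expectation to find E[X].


Write X = Σ_{i=1}^{18} X_i, where X_i = 1_{π(i) > i}.
For each fixed i, π(i) is uniform over {1, …, 18} (marginal of a uniform permutation), so P[π(i) > i] = (n − i)/n. Summing: Σ_{i=1}^{18} (n − i)/n = (0 + 1 + … + 17)/18 = 18(18 − 1)/(2·18) = (18 − 1)/2.
Hence E[X] = Σ_{i=1}^{18} (18 − i)/18 = 17/2 ≈ 8.500000.

E[X] = 17/2 = 8.500000.


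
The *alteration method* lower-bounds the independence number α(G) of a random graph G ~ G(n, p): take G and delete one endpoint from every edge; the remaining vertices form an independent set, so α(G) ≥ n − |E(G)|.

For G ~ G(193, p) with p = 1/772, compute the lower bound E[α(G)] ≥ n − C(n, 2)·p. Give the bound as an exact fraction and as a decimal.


E[|E(G)|] = C(193, 2)·p = 18528 · (1/772) = 24.
E[α(G)] ≥ n − E[|E(G)|] = 193 − 24 = 169.
Numerically: ≈ 169.000.
(This is only a lower bound; the true E[α(G)] may be larger.)

E[α(G)] ≥ 169 ≈ 169.000.


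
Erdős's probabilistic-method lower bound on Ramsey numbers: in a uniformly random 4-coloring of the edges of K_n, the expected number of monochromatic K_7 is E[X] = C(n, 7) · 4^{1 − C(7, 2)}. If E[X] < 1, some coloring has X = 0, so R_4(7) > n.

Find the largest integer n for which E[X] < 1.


We need C(n, 7) · 4^{1 − 21} < 1, i.e. C(n, 7) < 4^{21 − 1} = 1099511627776.
Check values of n near the boundary:
  n = 179: C(179, 7) = 1037437234460; 1037437234460 < 1099511627776? YES
  n = 180: C(180, 7) = 1079414463600; 1079414463600 < 1099511627776? YES
  n = 181: C(181, 7) = 1122839183400; 1122839183400 < 1099511627776? NO
  n = 182: C(182, 7) = 1167752750736; 1167752750736 < 1099511627776? NO
  n = 183: C(183, 7) = 1214197462413; 1214197462413 < 1099511627776? NO
The largest n with C(n, 7) < 1099511627776 is n = 180 (where E[X] = 67463403975/68719476736 ≈ 0.9817). Hence R_4(7) > 180, i.e. R_4(7) ≥ 181.

Largest n = 180; hence R_4(7) > 180.


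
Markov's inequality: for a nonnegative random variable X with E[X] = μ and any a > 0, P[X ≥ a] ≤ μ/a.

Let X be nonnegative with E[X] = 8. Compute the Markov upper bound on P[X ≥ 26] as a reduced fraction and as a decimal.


μ = E[X] = 8, a = 26.
Markov: P[X ≥ 26] ≤ μ/a = (8)/26 = 4/13.
Numerically: ≈ 0.308.
(Since a = 26 > μ = 8.000, the bound 4/13 is < 1 and informative.)

P[X ≥ 26] ≤ 4/13 ≈ 0.308.


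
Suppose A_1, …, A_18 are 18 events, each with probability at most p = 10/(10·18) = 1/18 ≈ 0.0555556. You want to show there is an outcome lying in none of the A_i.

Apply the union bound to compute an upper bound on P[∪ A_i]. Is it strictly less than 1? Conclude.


Union bound: P[∪_{i=1}^{18} A_i] ≤ Σ_i P[A_i] ≤ 18·p = 18·(1/18) = 1.
Numerically: 1 ≈ 1.0000000.
Is 1 < 1? NO.
Since the bound 1 is ≥ 1, the union bound is uninformative here; it does NOT by itself certify existence.

18·p = 1 ≈ 1.0000000; existence NOT certified by the union bound.


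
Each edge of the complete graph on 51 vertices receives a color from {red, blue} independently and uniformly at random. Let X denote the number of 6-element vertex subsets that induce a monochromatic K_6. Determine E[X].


Let X = Σ_S X_S over the C(51, 6) = 18009460 subsets S of size 6, where X_S = 1 if the K_6 on S is monochromatic.
For a fixed S, the K_6 on S has C(6, 2) = 15 edges. P[all 15 edges red] = (1/2)^15, and likewise for blue, so P[monochromatic] = 2·(1/2)^15 = 2^{1 − 15} = 1/16384.
Summing: E[X] = C(51, 6) · 2^{1 − 15} = 18009460 · 1/16384 = 4502365/4096.
Numerically: E[X] ≈ 1099.210.

E[X] = C(51,6)·2^(1−C(6,2)) = 4502365/4096 ≈ 1099.210.


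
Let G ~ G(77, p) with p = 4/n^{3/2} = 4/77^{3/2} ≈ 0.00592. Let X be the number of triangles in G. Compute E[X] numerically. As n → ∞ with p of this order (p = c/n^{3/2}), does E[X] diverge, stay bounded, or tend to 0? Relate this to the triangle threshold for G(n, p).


Number of potential triangles: C(77, 3) = 73150.
Each occurs with probability p³ ≈ (0.00592)³ ≈ 2.074778e-07.
By linearity: E[X] = C(77, 3)·p³ ≈ 73150 · 2.074778e-07 ≈ 0.0152.
Since α = 3/2 > 1, p = c/n^{3/2} = o(1/n) is below the triangle threshold p ~ 1/n. Asymptotically E[X] ~ (c³/6)·n^{3(1−α)} = (4³/6)·n^{-1.5} → 0, so by Markov's inequality G has no triangles w.h.p.

E[X] ≈ 0.0152; in regime p = Θ(1/n^{3/2}) E[X] tends to 0 (below the triangle threshold p ~ 1/n).


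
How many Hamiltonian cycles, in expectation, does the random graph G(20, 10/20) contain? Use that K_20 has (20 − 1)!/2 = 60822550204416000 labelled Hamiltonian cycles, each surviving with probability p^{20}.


K_20 has (20 − 1)!/2 = 60822550204416000 labelled Hamiltonian cycles.
For each such Hamiltonian cycle H, let X_H = 1 if all 20 edges of H are present in G. Then P[X_H = 1] = p^{20} = (1/2)^{20} = 1/1048576.
By linearity of expectation: E[X] = Σ_H E[X_H] = 60822550204416000 · p^{20} = 60822550204416000 · 1/1048576 = 1856156927625/32.
Numerically: E[X] ≈ 5.8e+10.

E[X] = 60822550204416000 · (1/2)^{20} = 1856156927625/32 ≈ 5.8e+10.


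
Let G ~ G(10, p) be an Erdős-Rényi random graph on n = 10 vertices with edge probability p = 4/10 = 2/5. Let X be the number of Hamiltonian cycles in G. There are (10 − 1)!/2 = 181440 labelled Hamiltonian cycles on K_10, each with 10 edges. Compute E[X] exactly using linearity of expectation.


K_10 has (10 − 1)!/2 = 181440 labelled Hamiltonian cycles.
For each such Hamiltonian cycle H, let X_H = 1 if all 10 edges of H are present in G. Then P[X_H = 1] = p^{10} = (2/5)^{10} = 1024/9765625.
By linearity of expectation: E[X] = Σ_H E[X_H] = 181440 · p^{10} = 181440 · 1024/9765625 = 37158912/1953125.
Numerically: E[X] ≈ 19.03.

E[X] = 181440 · (2/5)^{10} = 37158912/1953125 ≈ 19.03.


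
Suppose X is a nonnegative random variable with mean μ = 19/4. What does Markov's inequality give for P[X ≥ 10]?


μ = E[X] = 19/4, a = 10.
Markov: P[X ≥ 10] ≤ μ/a = (19/4)/10 = 19/40.
Numerically: ≈ 0.475.
(Since a = 10 > μ = 4.750, the bound 19/40 is < 1 and informative.)

P[X ≥ 10] ≤ 19/40 ≈ 0.475.


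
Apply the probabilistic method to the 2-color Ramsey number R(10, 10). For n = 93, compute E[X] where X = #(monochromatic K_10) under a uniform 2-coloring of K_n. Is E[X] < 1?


E[X] = C(93, 10) · 2^{1 − 45} = 8079421007658 · 2^{−44} = 8079421007658/17592186044416.
As a reduced fraction: E[X] = 4039710503829/8796093022208 ≈ 0.459.
Is E[X] < 1? YES.
Since E[X] < 1, there exists a 2-coloring of K_{93} with no monochromatic K_10; hence R(10, 10) > 93.

E[X] = 4039710503829/8796093022208 ≈ 0.459; E[X] < 1, so R(10, 10) > 93.


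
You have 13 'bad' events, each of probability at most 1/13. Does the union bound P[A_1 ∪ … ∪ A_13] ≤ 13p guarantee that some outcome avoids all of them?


Union bound: P[∪_{i=1}^{13} A_i] ≤ Σ_i P[A_i] ≤ 13·p = 13·(1/13) = 1.
Numerically: 1 ≈ 1.0000.
Is 1 < 1? NO.
Since the bound 1 is ≥ 1, the union bound is uninformative here; it does NOT by itself certify existence.

13·p = 1 ≈ 1.0000; existence NOT certified by the union bound.
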